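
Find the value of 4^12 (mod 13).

Step 1: Compute 4^12 mod 13 step by step, reducing modulo 13 at each step.
  4^1 mod 13 = 4
  4^2 mod 13 = (4 * 4) mod 13 = 3
  4^3 mod 13 = (3 * 4) mod 13 = 12
  4^4 mod 13 = (12 * 4) mod 13 = 9
  4^5 mod 13 = (9 * 4) mod 13 = 10
  4^6 mod 13 = (10 * 4) mod 13 = 1
  4^7 mod 13 = (1 * 4) mod 13 = 4
  4^8 mod 13 = (4 * 4) mod 13 = 3
  4^9 mod 13 = (3 * 4) mod 13 = 12
  4^10 mod 13 = (12 * 4) mod 13 = 9
  4^11 mod 13 = (9 * 4) mod 13 = 10
  4^12 mod 13 = (10 * 4) mod 13 = 1
Step 2: Result = 1.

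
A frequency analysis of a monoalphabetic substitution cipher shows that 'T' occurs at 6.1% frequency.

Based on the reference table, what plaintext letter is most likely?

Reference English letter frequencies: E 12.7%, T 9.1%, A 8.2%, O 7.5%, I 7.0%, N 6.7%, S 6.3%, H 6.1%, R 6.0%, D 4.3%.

Step 1: The observed frequency is 6.1%.
Step 2: Compare with English frequencies:
  E: 12.7% (difference: 6.6%)
  T: 9.1% (difference: 3.0%)
  A: 8.2% (difference: 2.1%)
  O: 7.5% (difference: 1.4%)
  I: 7.0% (difference: 0.9%)
  N: 6.7% (difference: 0.6%)
  S: 6.3% (difference: 0.2%)
  H: 6.1% (difference: 0.0%) <-- closest
  R: 6.0% (difference: 0.1%)
  D: 4.3% (difference: 1.8%)
Step 3: 'T' most likely represents 'H' (frequency 6.1%).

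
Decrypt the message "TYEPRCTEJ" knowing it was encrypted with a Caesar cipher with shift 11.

Step 1: Reverse the shift by subtracting 11 from each letter position.
  T (position 19) -> position (19-11) mod 26 = 8 -> I
  Y (position 24) -> position (24-11) mod 26 = 13 -> N
  E (position 4) -> position (4-11) mod 26 = 19 -> T
  P (position 15) -> position (15-11) mod 26 = 4 -> E
  R (position 17) -> position (17-11) mod 26 = 6 -> G
  C (position 2) -> position (2-11) mod 26 = 17 -> R
  T (position 19) -> position (19-11) mod 26 = 8 -> I
  E (position 4) -> position (4-11) mod 26 = 19 -> T
  J (position 9) -> position (9-11) mod 26 = 24 -> Y
Decrypted message: INTEGRITY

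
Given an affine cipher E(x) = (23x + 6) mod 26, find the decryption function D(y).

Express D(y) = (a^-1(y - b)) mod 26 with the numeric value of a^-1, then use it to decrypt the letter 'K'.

Step 1: Find a^-1, the modular inverse of 23 mod 26.
Step 2: We need 23 * a^-1 = 1 (mod 26).
Step 3: 23 * 17 = 391 = 15 * 26 + 1, so a^-1 = 17.
Step 4: D(y) = 17(y - 6) mod 26.
Step 5: Apply to 'K' (y = 10): D(10) = 17 * (10 - 6) mod 26 = 17 * 4 mod 26 = 16 -> 'Q'.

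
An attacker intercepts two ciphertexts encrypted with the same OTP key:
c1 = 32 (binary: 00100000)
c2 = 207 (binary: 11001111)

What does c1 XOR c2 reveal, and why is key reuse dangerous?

Step 1: c1 XOR c2 = (m1 XOR k) XOR (m2 XOR k).
Step 2: By XOR associativity/commutativity: = m1 XOR m2 XOR k XOR k = m1 XOR m2.
Step 3: 00100000 XOR 11001111 = 11101111 = 239.
Step 4: The key cancels out! An attacker learns m1 XOR m2 = 239, revealing the relationship between plaintexts.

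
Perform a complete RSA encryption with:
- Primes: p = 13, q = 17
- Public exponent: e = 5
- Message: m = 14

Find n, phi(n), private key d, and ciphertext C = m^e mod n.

Step 1: n = 13 * 17 = 221.
Step 2: phi(n) = (13-1)(17-1) = 12 * 16 = 192.
Step 3: Find d = 5^(-1) mod 192 = 77.
  Verify: 5 * 77 = 385 = 1 (mod 192).
Step 4: C = 14^5 mod 221 = 131.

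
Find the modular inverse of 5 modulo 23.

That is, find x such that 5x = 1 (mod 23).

Step 1: We need x such that 5 * x = 1 (mod 23).
Step 2: Using the extended Euclidean algorithm or trial:
  5 * 14 = 70 = 3 * 23 + 1.
Step 3: Since 70 mod 23 = 1, the inverse is x = 14.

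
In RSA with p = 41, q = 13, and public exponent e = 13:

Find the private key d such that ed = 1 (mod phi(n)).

Step 1: n = 41 * 13 = 533.
Step 2: phi(n) = 40 * 12 = 480.
Step 3: Find d such that 13 * d = 1 (mod 480).
Step 4: d = 13^(-1) mod 480 = 37.
Verification: 13 * 37 = 481 = 1 * 480 + 1.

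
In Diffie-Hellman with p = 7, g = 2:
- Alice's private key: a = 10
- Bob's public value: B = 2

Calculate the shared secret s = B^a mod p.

Step 1: s = B^a mod p = 2^10 mod 7.
  2^1 mod 7 = 2
  2^2 mod 7 = (2 * 2) mod 7 = 4
  2^3 mod 7 = (4 * 2) mod 7 = 1
  2^4 mod 7 = (1 * 2) mod 7 = 2
  2^5 mod 7 = (2 * 2) mod 7 = 4
  2^6 mod 7 = (4 * 2) mod 7 = 1
  2^7 mod 7 = (1 * 2) mod 7 = 2
  2^8 mod 7 = (2 * 2) mod 7 = 4
  2^9 mod 7 = (4 * 2) mod 7 = 1
  2^10 mod 7 = (1 * 2) mod 7 = 2
Result: shared secret = 2.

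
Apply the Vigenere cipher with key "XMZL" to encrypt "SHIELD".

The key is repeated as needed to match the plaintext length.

Step 1: Repeat key to match plaintext length:
  Plaintext: SHIELD
  Key:       XMZLXM
Step 2: Encrypt each letter:
  S(18) + X(23) = (18+23) mod 26 = 15 = P
  H(7) + M(12) = (7+12) mod 26 = 19 = T
  I(8) + Z(25) = (8+25) mod 26 = 7 = H
  E(4) + L(11) = (4+11) mod 26 = 15 = P
  L(11) + X(23) = (11+23) mod 26 = 8 = I
  D(3) + M(12) = (3+12) mod 26 = 15 = P
Ciphertext: PTHPIP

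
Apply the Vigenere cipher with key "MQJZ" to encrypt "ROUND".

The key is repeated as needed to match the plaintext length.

Step 1: Repeat key to match plaintext length:
  Plaintext: ROUND
  Key:       MQJZM
Step 2: Encrypt each letter:
  R(17) + M(12) = (17+12) mod 26 = 3 = D
  O(14) + Q(16) = (14+16) mod 26 = 4 = E
  U(20) + J(9) = (20+9) mod 26 = 3 = D
  N(13) + Z(25) = (13+25) mod 26 = 12 = M
  D(3) + M(12) = (3+12) mod 26 = 15 = P
Ciphertext: DEDMP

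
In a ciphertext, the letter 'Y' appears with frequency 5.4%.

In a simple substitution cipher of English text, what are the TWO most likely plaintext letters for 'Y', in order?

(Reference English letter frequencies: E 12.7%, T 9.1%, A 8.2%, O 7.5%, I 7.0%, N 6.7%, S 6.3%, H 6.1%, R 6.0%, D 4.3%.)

Step 1: Observed frequency of 'Y' is 5.4%.
Step 2: Compute distances to each reference frequency and sort:
  R (6.0%): difference = 0.6% <-- BEST
  H (6.1%): difference = 0.7% <-- RUNNER-UP
  S (6.3%): difference = 0.9%
  D (4.3%): difference = 1.1%
  N (6.7%): difference = 1.3%
Step 3: Most likely is 'R' (6.0%, diff 0.6%); second most likely is 'H' (6.1%, diff 0.7%).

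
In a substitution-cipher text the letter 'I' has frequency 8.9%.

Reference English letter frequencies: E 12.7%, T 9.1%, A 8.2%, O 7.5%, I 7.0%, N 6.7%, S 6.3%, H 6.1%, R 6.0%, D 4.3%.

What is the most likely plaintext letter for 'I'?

Step 1: The observed frequency is 8.9%.
Step 2: Compare with English frequencies:
  E: 12.7% (difference: 3.8%)
  T: 9.1% (difference: 0.2%) <-- closest
  A: 8.2% (difference: 0.7%)
  O: 7.5% (difference: 1.4%)
  I: 7.0% (difference: 1.9%)
  N: 6.7% (difference: 2.2%)
  S: 6.3% (difference: 2.6%)
  H: 6.1% (difference: 2.8%)
  R: 6.0% (difference: 2.9%)
  D: 4.3% (difference: 4.6%)
Step 3: 'I' most likely represents 'T' (frequency 9.1%).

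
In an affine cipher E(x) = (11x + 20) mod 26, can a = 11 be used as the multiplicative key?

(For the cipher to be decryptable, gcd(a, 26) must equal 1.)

Step 1: Compute gcd(11, 26).
Step 2: gcd(11, 26) = 1.
Since gcd = 1, 11 is coprime with 26, so it is a valid key.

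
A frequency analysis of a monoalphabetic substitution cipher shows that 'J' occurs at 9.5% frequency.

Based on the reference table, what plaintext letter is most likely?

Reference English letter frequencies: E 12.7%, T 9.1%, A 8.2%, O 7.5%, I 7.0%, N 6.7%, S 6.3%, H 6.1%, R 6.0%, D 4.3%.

Step 1: The observed frequency is 9.5%.
Step 2: Compare with English frequencies:
  E: 12.7% (difference: 3.2%)
  T: 9.1% (difference: 0.4%) <-- closest
  A: 8.2% (difference: 1.3%)
  O: 7.5% (difference: 2.0%)
  I: 7.0% (difference: 2.5%)
  N: 6.7% (difference: 2.8%)
  S: 6.3% (difference: 3.2%)
  H: 6.1% (difference: 3.4%)
  R: 6.0% (difference: 3.5%)
  D: 4.3% (difference: 5.2%)
Step 3: 'J' most likely represents 'T' (frequency 9.1%).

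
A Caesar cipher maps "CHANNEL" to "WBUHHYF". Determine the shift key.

Step 1: Compare first letters: C (position 2) -> W (position 22).
Step 2: Shift = (22 - 2) mod 26 = 20.
The shift value is 20.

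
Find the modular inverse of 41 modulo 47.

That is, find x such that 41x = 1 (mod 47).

Step 1: We need x such that 41 * x = 1 (mod 47).
Step 2: Using the extended Euclidean algorithm or trial:
  41 * 39 = 1599 = 34 * 47 + 1.
Step 3: Since 1599 mod 47 = 1, the inverse is x = 39.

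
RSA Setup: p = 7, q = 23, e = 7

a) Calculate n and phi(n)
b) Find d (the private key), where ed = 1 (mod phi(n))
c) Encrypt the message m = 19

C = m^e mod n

Step 1: n = 7 * 23 = 161.
Step 2: phi(n) = (7-1)(23-1) = 6 * 22 = 132.
Step 3: Find d = 7^(-1) mod 132 = 19.
  Verify: 7 * 19 = 133 = 1 (mod 132).
Step 4: C = 19^7 mod 161 = 61.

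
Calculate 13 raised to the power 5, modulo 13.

Step 1: Compute 13^5 mod 13 step by step, reducing modulo 13 at each step.
  13^1 mod 13 = 0
  13^2 mod 13 = (0 * 13) mod 13 = 0
  13^3 mod 13 = (0 * 13) mod 13 = 0
  13^4 mod 13 = (0 * 13) mod 13 = 0
  13^5 mod 13 = (0 * 13) mod 13 = 0
Step 2: Result = 0.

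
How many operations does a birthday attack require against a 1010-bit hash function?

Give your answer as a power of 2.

Step 1: The birthday paradox gives collision probability ~50% after sqrt(2^n) = 2^(n/2) hashes.
Step 2: For 1010-bit output: 2^(1010/2) = 2^505.
Step 3: Approximately 2^505 hash computations needed.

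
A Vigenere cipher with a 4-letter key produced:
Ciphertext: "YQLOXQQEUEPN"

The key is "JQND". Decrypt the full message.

Step 1: Key 'JQND' has length 4. Extended key: JQNDJQNDJQND
Step 2: Decrypt each position:
  Y(24) - J(9) = 15 = P
  Q(16) - Q(16) = 0 = A
  L(11) - N(13) = 24 = Y
  O(14) - D(3) = 11 = L
  X(23) - J(9) = 14 = O
  Q(16) - Q(16) = 0 = A
  Q(16) - N(13) = 3 = D
  E(4) - D(3) = 1 = B
  U(20) - J(9) = 11 = L
  E(4) - Q(16) = 14 = O
  P(15) - N(13) = 2 = C
  N(13) - D(3) = 10 = K
Plaintext: PAYLOADBLOCK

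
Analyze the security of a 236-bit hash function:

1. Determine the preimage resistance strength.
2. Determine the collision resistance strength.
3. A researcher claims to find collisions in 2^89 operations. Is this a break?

Step 1: Preimage resistance requires brute-force of 2^236 operations.
Step 2: Collision resistance (birthday bound) = 2^(236/2) = 2^118.
Step 3: The claimed attack costs 2^89 operations.
Step 4: Since 2^89 < 2^118, the claimed attack beats the generic birthday bound, so collision resistance is broken.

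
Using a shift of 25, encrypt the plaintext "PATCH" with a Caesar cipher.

Step 1: For each letter, shift forward by 25 positions (mod 26).
  P (position 15) -> position (15+25) mod 26 = 14 -> O
  A (position 0) -> position (0+25) mod 26 = 25 -> Z
  T (position 19) -> position (19+25) mod 26 = 18 -> S
  C (position 2) -> position (2+25) mod 26 = 1 -> B
  H (position 7) -> position (7+25) mod 26 = 6 -> G
Result: OZSBG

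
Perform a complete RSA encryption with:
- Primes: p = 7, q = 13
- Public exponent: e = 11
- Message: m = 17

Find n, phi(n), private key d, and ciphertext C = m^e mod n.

Step 1: n = 7 * 13 = 91.
Step 2: phi(n) = (7-1)(13-1) = 6 * 12 = 72.
Step 3: Find d = 11^(-1) mod 72 = 59.
  Verify: 11 * 59 = 649 = 1 (mod 72).
Step 4: C = 17^11 mod 91 = 75.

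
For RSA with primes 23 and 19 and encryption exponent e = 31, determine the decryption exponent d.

Step 1: n = 23 * 19 = 437.
Step 2: phi(n) = 22 * 18 = 396.
Step 3: Find d such that 31 * d = 1 (mod 396).
Step 4: d = 31^(-1) mod 396 = 115.
Verification: 31 * 115 = 3565 = 9 * 396 + 1.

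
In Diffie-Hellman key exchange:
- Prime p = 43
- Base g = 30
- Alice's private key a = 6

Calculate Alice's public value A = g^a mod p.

Step 1: A = g^a mod p = 30^6 mod 43.
  30^1 mod 43 = 30
  30^2 mod 43 = (30 * 30) mod 43 = 40
  30^3 mod 43 = (40 * 30) mod 43 = 39
  30^4 mod 43 = (39 * 30) mod 43 = 9
  30^5 mod 43 = (9 * 30) mod 43 = 12
  30^6 mod 43 = (12 * 30) mod 43 = 16
Result: A = 16.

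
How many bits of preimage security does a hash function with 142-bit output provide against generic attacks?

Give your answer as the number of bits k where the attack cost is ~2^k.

Step 1: The hash has a 142-bit output.
Step 2: Preimage resistance means: given a digest h(x), it should be infeasible to find any input that hashes to it.
With a 142-bit output there are 2^142 possible digests, so a generic brute-force preimage search costs about 2^142 evaluations.
Step 3: Security level = 142 bits.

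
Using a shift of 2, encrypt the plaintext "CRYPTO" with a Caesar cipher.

Step 1: For each letter, shift forward by 2 positions (mod 26).
  C (position 2) -> position (2+2) mod 26 = 4 -> E
  R (position 17) -> position (17+2) mod 26 = 19 -> T
  Y (position 24) -> position (24+2) mod 26 = 0 -> A
  P (position 15) -> position (15+2) mod 26 = 17 -> R
  T (position 19) -> position (19+2) mod 26 = 21 -> V
  O (position 14) -> position (14+2) mod 26 = 16 -> Q
Result: ETARVQ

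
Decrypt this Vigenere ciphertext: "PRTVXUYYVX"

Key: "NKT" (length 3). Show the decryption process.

Step 1: Key 'NKT' has length 3. Extended key: NKTNKTNKTN
Step 2: Decrypt each position:
  P(15) - N(13) = 2 = C
  R(17) - K(10) = 7 = H
  T(19) - T(19) = 0 = A
  V(21) - N(13) = 8 = I
  X(23) - K(10) = 13 = N
  U(20) - T(19) = 1 = B
  Y(24) - N(13) = 11 = L
  Y(24) - K(10) = 14 = O
  V(21) - T(19) = 2 = C
  X(23) - N(13) = 10 = K
Plaintext: CHAINBLOCK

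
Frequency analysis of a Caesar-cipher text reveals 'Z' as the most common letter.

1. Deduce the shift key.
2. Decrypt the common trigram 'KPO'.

Step 1: In English, 'E' is the most frequent letter (12.7%).
Step 2: The most frequent ciphertext letter is 'Z' (position 25).
Step 3: Shift = (25 - 4) mod 26 = 21.
Step 4: Decrypt 'KPO' by shifting back 21:
  K -> P
  P -> U
  O -> T
Step 5: 'KPO' decrypts to 'PUT'.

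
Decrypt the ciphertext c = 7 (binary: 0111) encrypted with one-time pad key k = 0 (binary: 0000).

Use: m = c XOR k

Step 1: XOR ciphertext with key:
  Ciphertext: 0111
  Key:        0000
  XOR:        0111
Step 2: Plaintext = 0111 = 7 in decimal.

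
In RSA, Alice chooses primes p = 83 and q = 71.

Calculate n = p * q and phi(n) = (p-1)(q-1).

Step 1: n = p * q = 83 * 71 = 5893.
Step 2: phi(n) = (p-1)(q-1) = 82 * 70 = 5740.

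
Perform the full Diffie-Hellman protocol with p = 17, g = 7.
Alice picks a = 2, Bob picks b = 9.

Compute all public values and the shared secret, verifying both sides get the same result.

Step 1: A = g^a mod p = 7^2 mod 17 = 15.
Step 2: B = g^b mod p = 7^9 mod 17 = 10.
Step 3: Alice computes s = B^a mod p = 10^2 mod 17 = 15.
Step 4: Bob computes s = A^b mod p = 15^9 mod 17 = 15.
Both sides agree: shared secret = 15.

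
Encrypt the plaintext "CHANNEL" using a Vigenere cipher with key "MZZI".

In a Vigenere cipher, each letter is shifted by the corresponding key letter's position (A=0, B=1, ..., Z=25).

Step 1: Repeat key to match plaintext length:
  Plaintext: CHANNEL
  Key:       MZZIMZZ
Step 2: Encrypt each letter:
  C(2) + M(12) = (2+12) mod 26 = 14 = O
  H(7) + Z(25) = (7+25) mod 26 = 6 = G
  A(0) + Z(25) = (0+25) mod 26 = 25 = Z
  N(13) + I(8) = (13+8) mod 26 = 21 = V
  N(13) + M(12) = (13+12) mod 26 = 25 = Z
  E(4) + Z(25) = (4+25) mod 26 = 3 = D
  L(11) + Z(25) = (11+25) mod 26 = 10 = K
Ciphertext: OGZVZDK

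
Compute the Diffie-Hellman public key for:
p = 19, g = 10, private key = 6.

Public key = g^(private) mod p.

Step 1: A = g^a mod p = 10^6 mod 19.
  10^1 mod 19 = 10
  10^2 mod 19 = (10 * 10) mod 19 = 5
  10^3 mod 19 = (5 * 10) mod 19 = 12
  10^4 mod 19 = (12 * 10) mod 19 = 6
  10^5 mod 19 = (6 * 10) mod 19 = 3
  10^6 mod 19 = (3 * 10) mod 19 = 11
Result: A = 11.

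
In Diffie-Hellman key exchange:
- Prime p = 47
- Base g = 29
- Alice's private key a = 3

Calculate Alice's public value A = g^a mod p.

Step 1: A = g^a mod p = 29^3 mod 47.
  29^1 mod 47 = 29
  29^2 mod 47 = (29 * 29) mod 47 = 42
  29^3 mod 47 = (42 * 29) mod 47 = 43
Result: A = 43.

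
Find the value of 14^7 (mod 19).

Step 1: Compute 14^7 mod 19 step by step, reducing modulo 19 at each step.
  14^1 mod 19 = 14
  14^2 mod 19 = (14 * 14) mod 19 = 6
  14^3 mod 19 = (6 * 14) mod 19 = 8
  14^4 mod 19 = (8 * 14) mod 19 = 17
  14^5 mod 19 = (17 * 14) mod 19 = 10
  14^6 mod 19 = (10 * 14) mod 19 = 7
  14^7 mod 19 = (7 * 14) mod 19 = 3
Step 2: Result = 3.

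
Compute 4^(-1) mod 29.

Step 1: We need x such that 4 * x = 1 (mod 29).
Step 2: Using the extended Euclidean algorithm or trial:
  4 * 22 = 88 = 3 * 29 + 1.
Step 3: Since 88 mod 29 = 1, the inverse is x = 22.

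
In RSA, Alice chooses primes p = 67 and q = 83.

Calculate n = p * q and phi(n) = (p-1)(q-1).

Step 1: n = p * q = 67 * 83 = 5561.
Step 2: phi(n) = (p-1)(q-1) = 66 * 82 = 5412.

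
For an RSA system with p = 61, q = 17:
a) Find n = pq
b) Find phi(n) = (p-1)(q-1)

Step 1: n = p * q = 61 * 17 = 1037.
Step 2: phi(n) = (p-1)(q-1) = 60 * 16 = 960.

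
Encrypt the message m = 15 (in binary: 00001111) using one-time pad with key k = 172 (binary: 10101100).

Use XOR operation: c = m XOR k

Step 1: Write out the XOR operation bit by bit:
  Message: 00001111
  Key:     10101100
  XOR:     10100011
Step 2: Convert to decimal: 10100011 = 163.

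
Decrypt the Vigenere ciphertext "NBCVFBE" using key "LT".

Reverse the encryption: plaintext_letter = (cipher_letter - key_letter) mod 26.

Step 1: Extend key: LTLTLTL
Step 2: Decrypt each letter (c - k) mod 26:
  N(13) - L(11) = (13-11) mod 26 = 2 = C
  B(1) - T(19) = (1-19) mod 26 = 8 = I
  C(2) - L(11) = (2-11) mod 26 = 17 = R
  V(21) - T(19) = (21-19) mod 26 = 2 = C
  F(5) - L(11) = (5-11) mod 26 = 20 = U
  B(1) - T(19) = (1-19) mod 26 = 8 = I
  E(4) - L(11) = (4-11) mod 26 = 19 = T
Plaintext: CIRCUIT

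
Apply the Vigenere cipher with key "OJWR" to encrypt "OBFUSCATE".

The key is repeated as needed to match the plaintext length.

Step 1: Repeat key to match plaintext length:
  Plaintext: OBFUSCATE
  Key:       OJWROJWRO
Step 2: Encrypt each letter:
  O(14) + O(14) = (14+14) mod 26 = 2 = C
  B(1) + J(9) = (1+9) mod 26 = 10 = K
  F(5) + W(22) = (5+22) mod 26 = 1 = B
  U(20) + R(17) = (20+17) mod 26 = 11 = L
  S(18) + O(14) = (18+14) mod 26 = 6 = G
  C(2) + J(9) = (2+9) mod 26 = 11 = L
  A(0) + W(22) = (0+22) mod 26 = 22 = W
  T(19) + R(17) = (19+17) mod 26 = 10 = K
  E(4) + O(14) = (4+14) mod 26 = 18 = S
Ciphertext: CKBLGLWKS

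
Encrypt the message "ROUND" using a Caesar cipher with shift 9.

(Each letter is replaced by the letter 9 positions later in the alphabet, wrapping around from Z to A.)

Step 1: For each letter, shift forward by 9 positions (mod 26).
  R (position 17) -> position (17+9) mod 26 = 0 -> A
  O (position 14) -> position (14+9) mod 26 = 23 -> X
  U (position 20) -> position (20+9) mod 26 = 3 -> D
  N (position 13) -> position (13+9) mod 26 = 22 -> W
  D (position 3) -> position (3+9) mod 26 = 12 -> M
Result: AXDWM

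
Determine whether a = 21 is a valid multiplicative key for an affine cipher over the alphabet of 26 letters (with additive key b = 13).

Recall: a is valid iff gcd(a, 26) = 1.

Step 1: Compute gcd(21, 26).
Step 2: gcd(21, 26) = 1.
Since gcd = 1, 21 is coprime with 26, so it is a valid key.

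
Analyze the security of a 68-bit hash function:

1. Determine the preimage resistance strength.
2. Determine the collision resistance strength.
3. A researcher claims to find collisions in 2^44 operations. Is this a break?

Step 1: Preimage resistance requires brute-force of 2^68 operations.
Step 2: Collision resistance (birthday bound) = 2^(68/2) = 2^34.
Step 3: The claimed attack costs 2^44 operations.
Step 4: Since 2^44 >= 2^34, the claimed attack is no faster than the generic birthday attack, so this does not break collision resistance.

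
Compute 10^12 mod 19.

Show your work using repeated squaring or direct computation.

Step 1: Compute 10^12 mod 19 step by step, reducing modulo 19 at each step.
  10^1 mod 19 = 10
  10^2 mod 19 = (10 * 10) mod 19 = 5
  10^3 mod 19 = (5 * 10) mod 19 = 12
  10^4 mod 19 = (12 * 10) mod 19 = 6
  10^5 mod 19 = (6 * 10) mod 19 = 3
  10^6 mod 19 = (3 * 10) mod 19 = 11
  10^7 mod 19 = (11 * 10) mod 19 = 15
  10^8 mod 19 = (15 * 10) mod 19 = 17
  10^9 mod 19 = (17 * 10) mod 19 = 18
  10^10 mod 19 = (18 * 10) mod 19 = 9
  10^11 mod 19 = (9 * 10) mod 19 = 14
  10^12 mod 19 = (14 * 10) mod 19 = 7
Step 2: Result = 7.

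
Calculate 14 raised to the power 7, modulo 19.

Step 1: Compute 14^7 mod 19 step by step, reducing modulo 19 at each step.
  14^1 mod 19 = 14
  14^2 mod 19 = (14 * 14) mod 19 = 6
  14^3 mod 19 = (6 * 14) mod 19 = 8
  14^4 mod 19 = (8 * 14) mod 19 = 17
  14^5 mod 19 = (17 * 14) mod 19 = 10
  14^6 mod 19 = (10 * 14) mod 19 = 7
  14^7 mod 19 = (7 * 14) mod 19 = 3
Step 2: Result = 3.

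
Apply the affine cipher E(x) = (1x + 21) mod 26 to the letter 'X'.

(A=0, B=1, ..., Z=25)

Step 1: Convert 'X' to number: x = 23.
Step 2: E(23) = (1 * 23 + 21) mod 26 = 44 mod 26 = 18.
Step 3: Convert 18 back to letter: S.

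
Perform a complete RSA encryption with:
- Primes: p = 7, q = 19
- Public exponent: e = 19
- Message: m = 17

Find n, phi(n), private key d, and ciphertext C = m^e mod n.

Step 1: n = 7 * 19 = 133.
Step 2: phi(n) = (7-1)(19-1) = 6 * 18 = 108.
Step 3: Find d = 19^(-1) mod 108 = 91.
  Verify: 19 * 91 = 1729 = 1 (mod 108).
Step 4: C = 17^19 mod 133 = 17.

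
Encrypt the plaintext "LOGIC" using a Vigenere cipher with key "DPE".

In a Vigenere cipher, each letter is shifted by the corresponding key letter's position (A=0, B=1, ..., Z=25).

Step 1: Repeat key to match plaintext length:
  Plaintext: LOGIC
  Key:       DPEDP
Step 2: Encrypt each letter:
  L(11) + D(3) = (11+3) mod 26 = 14 = O
  O(14) + P(15) = (14+15) mod 26 = 3 = D
  G(6) + E(4) = (6+4) mod 26 = 10 = K
  I(8) + D(3) = (8+3) mod 26 = 11 = L
  C(2) + P(15) = (2+15) mod 26 = 17 = R
Ciphertext: ODKLR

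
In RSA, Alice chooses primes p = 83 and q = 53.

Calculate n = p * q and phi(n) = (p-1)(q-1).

Step 1: n = p * q = 83 * 53 = 4399.
Step 2: phi(n) = (p-1)(q-1) = 82 * 52 = 4264.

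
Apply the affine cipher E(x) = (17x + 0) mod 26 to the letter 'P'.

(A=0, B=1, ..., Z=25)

Step 1: Convert 'P' to number: x = 15.
Step 2: E(15) = (17 * 15 + 0) mod 26 = 255 mod 26 = 21.
Step 3: Convert 21 back to letter: V.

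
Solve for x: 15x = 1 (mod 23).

Step 1: We need x such that 15 * x = 1 (mod 23).
Step 2: Using the extended Euclidean algorithm or trial:
  15 * 20 = 300 = 13 * 23 + 1.
Step 3: Since 300 mod 23 = 1, the inverse is x = 20.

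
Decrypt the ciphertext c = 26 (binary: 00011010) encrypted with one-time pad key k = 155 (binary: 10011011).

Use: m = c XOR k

Step 1: XOR ciphertext with key:
  Ciphertext: 00011010
  Key:        10011011
  XOR:        10000001
Step 2: Plaintext = 10000001 = 129 in decimal.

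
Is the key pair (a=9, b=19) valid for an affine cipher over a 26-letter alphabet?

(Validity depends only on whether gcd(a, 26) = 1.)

Step 1: Compute gcd(9, 26).
Step 2: gcd(9, 26) = 1.
Since gcd = 1, 9 is coprime with 26, so it is a valid key.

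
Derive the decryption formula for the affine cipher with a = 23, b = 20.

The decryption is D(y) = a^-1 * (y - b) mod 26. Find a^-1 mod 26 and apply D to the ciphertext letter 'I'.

Step 1: Find a^-1, the modular inverse of 23 mod 26.
Step 2: We need 23 * a^-1 = 1 (mod 26).
Step 3: 23 * 17 = 391 = 15 * 26 + 1, so a^-1 = 17.
Step 4: D(y) = 17(y - 20) mod 26.
Step 5: Apply to 'I' (y = 8): D(8) = 17 * (8 - 20) mod 26 = 17 * -12 mod 26 = 4 -> 'E'.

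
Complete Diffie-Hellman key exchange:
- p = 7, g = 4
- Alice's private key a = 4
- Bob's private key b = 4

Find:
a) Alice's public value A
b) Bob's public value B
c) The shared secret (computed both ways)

Step 1: A = g^a mod p = 4^4 mod 7 = 4.
Step 2: B = g^b mod p = 4^4 mod 7 = 4.
Step 3: Alice computes s = B^a mod p = 4^4 mod 7 = 4.
Step 4: Bob computes s = A^b mod p = 4^4 mod 7 = 4.
Both sides agree: shared secret = 4.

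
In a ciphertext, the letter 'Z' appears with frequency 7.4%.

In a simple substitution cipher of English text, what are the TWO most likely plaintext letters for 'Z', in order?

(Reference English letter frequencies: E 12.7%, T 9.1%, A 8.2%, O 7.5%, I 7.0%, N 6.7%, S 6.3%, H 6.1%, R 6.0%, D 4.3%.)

Step 1: Observed frequency of 'Z' is 7.4%.
Step 2: Compute distances to each reference frequency and sort:
  O (7.5%): difference = 0.1% <-- BEST
  I (7.0%): difference = 0.4% <-- RUNNER-UP
  N (6.7%): difference = 0.7%
  A (8.2%): difference = 0.8%
  S (6.3%): difference = 1.1%
Step 3: Most likely is 'O' (7.5%, diff 0.1%); second most likely is 'I' (7.0%, diff 0.4%).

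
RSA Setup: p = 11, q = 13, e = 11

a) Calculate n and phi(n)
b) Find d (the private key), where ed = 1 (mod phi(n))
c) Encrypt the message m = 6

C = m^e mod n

Step 1: n = 11 * 13 = 143.
Step 2: phi(n) = (11-1)(13-1) = 10 * 12 = 120.
Step 3: Find d = 11^(-1) mod 120 = 11.
  Verify: 11 * 11 = 121 = 1 (mod 120).
Step 4: C = 6^11 mod 143 = 50.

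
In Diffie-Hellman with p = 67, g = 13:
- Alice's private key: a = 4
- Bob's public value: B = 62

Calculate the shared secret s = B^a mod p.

Step 1: s = B^a mod p = 62^4 mod 67.
  62^1 mod 67 = 62
  62^2 mod 67 = (62 * 62) mod 67 = 25
  62^3 mod 67 = (25 * 62) mod 67 = 9
  62^4 mod 67 = (9 * 62) mod 67 = 22
Result: shared secret = 22.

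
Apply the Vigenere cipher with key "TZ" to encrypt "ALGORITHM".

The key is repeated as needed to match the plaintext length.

Step 1: Repeat key to match plaintext length:
  Plaintext: ALGORITHM
  Key:       TZTZTZTZT
Step 2: Encrypt each letter:
  A(0) + T(19) = (0+19) mod 26 = 19 = T
  L(11) + Z(25) = (11+25) mod 26 = 10 = K
  G(6) + T(19) = (6+19) mod 26 = 25 = Z
  O(14) + Z(25) = (14+25) mod 26 = 13 = N
  R(17) + T(19) = (17+19) mod 26 = 10 = K
  I(8) + Z(25) = (8+25) mod 26 = 7 = H
  T(19) + T(19) = (19+19) mod 26 = 12 = M
  H(7) + Z(25) = (7+25) mod 26 = 6 = G
  M(12) + T(19) = (12+19) mod 26 = 5 = F
Ciphertext: TKZNKHMGF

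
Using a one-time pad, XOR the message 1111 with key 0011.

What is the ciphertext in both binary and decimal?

Step 1: Write out the XOR operation bit by bit:
  Message: 1111
  Key:     0011
  XOR:     1100
Step 2: Convert to decimal: 1100 = 12.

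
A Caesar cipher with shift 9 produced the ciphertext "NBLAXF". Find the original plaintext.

Step 1: Reverse the shift by subtracting 9 from each letter position.
  N (position 13) -> position (13-9) mod 26 = 4 -> E
  B (position 1) -> position (1-9) mod 26 = 18 -> S
  L (position 11) -> position (11-9) mod 26 = 2 -> C
  A (position 0) -> position (0-9) mod 26 = 17 -> R
  X (position 23) -> position (23-9) mod 26 = 14 -> O
  F (position 5) -> position (5-9) mod 26 = 22 -> W
Decrypted message: ESCROW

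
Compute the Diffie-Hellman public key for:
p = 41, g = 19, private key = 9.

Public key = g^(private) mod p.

Step 1: A = g^a mod p = 19^9 mod 41.
  19^1 mod 41 = 19
  19^2 mod 41 = (19 * 19) mod 41 = 33
  19^3 mod 41 = (33 * 19) mod 41 = 12
  19^4 mod 41 = (12 * 19) mod 41 = 23
  19^5 mod 41 = (23 * 19) mod 41 = 27
  19^6 mod 41 = (27 * 19) mod 41 = 21
  19^7 mod 41 = (21 * 19) mod 41 = 30
  19^8 mod 41 = (30 * 19) mod 41 = 37
  19^9 mod 41 = (37 * 19) mod 41 = 6
Result: A = 6.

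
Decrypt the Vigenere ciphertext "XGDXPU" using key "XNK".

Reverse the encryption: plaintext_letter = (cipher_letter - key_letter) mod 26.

Step 1: Extend key: XNKXNK
Step 2: Decrypt each letter (c - k) mod 26:
  X(23) - X(23) = (23-23) mod 26 = 0 = A
  G(6) - N(13) = (6-13) mod 26 = 19 = T
  D(3) - K(10) = (3-10) mod 26 = 19 = T
  X(23) - X(23) = (23-23) mod 26 = 0 = A
  P(15) - N(13) = (15-13) mod 26 = 2 = C
  U(20) - K(10) = (20-10) mod 26 = 10 = K
Plaintext: ATTACK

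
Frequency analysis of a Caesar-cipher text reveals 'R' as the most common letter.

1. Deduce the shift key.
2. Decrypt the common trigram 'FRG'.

Step 1: In English, 'E' is the most frequent letter (12.7%).
Step 2: The most frequent ciphertext letter is 'R' (position 17).
Step 3: Shift = (17 - 4) mod 26 = 13.
Step 4: Decrypt 'FRG' by shifting back 13:
  F -> S
  R -> E
  G -> T
Step 5: 'FRG' decrypts to 'SET'.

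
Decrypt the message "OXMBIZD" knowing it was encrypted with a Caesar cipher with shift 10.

Step 1: Reverse the shift by subtracting 10 from each letter position.
  O (position 14) -> position (14-10) mod 26 = 4 -> E
  X (position 23) -> position (23-10) mod 26 = 13 -> N
  M (position 12) -> position (12-10) mod 26 = 2 -> C
  B (position 1) -> position (1-10) mod 26 = 17 -> R
  I (position 8) -> position (8-10) mod 26 = 24 -> Y
  Z (position 25) -> position (25-10) mod 26 = 15 -> P
  D (position 3) -> position (3-10) mod 26 = 19 -> T
Decrypted message: ENCRYPT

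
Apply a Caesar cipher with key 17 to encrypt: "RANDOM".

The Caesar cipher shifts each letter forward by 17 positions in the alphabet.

Step 1: For each letter, shift forward by 17 positions (mod 26).
  R (position 17) -> position (17+17) mod 26 = 8 -> I
  A (position 0) -> position (0+17) mod 26 = 17 -> R
  N (position 13) -> position (13+17) mod 26 = 4 -> E
  D (position 3) -> position (3+17) mod 26 = 20 -> U
  O (position 14) -> position (14+17) mod 26 = 5 -> F
  M (position 12) -> position (12+17) mod 26 = 3 -> D
Result: IREUFD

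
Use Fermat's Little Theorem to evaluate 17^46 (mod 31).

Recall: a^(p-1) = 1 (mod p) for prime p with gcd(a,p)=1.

Step 1: Since 31 is prime, by Fermat's Little Theorem: 17^30 = 1 (mod 31).
Step 2: Reduce exponent: 46 mod 30 = 16.
Step 3: So 17^46 = 17^16 (mod 31).
Step 4: 17^16 mod 31 = 14.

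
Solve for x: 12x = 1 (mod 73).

Step 1: We need x such that 12 * x = 1 (mod 73).
Step 2: Using the extended Euclidean algorithm or trial:
  12 * 67 = 804 = 11 * 73 + 1.
Step 3: Since 804 mod 73 = 1, the inverse is x = 67.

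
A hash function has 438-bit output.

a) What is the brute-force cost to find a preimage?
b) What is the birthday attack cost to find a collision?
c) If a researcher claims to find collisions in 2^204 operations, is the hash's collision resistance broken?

Step 1: Preimage resistance requires brute-force of 2^438 operations.
Step 2: Collision resistance (birthday bound) = 2^(438/2) = 2^219.
Step 3: The claimed attack costs 2^204 operations.
Step 4: Since 2^204 < 2^219, the claimed attack beats the generic birthday bound, so collision resistance is broken.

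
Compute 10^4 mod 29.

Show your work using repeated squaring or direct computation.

Step 1: Compute 10^4 mod 29 step by step, reducing modulo 29 at each step.
  10^1 mod 29 = 10
  10^2 mod 29 = (10 * 10) mod 29 = 13
  10^3 mod 29 = (13 * 10) mod 29 = 14
  10^4 mod 29 = (14 * 10) mod 29 = 24
Step 2: Result = 24.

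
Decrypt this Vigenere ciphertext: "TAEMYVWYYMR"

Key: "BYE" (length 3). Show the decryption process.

Step 1: Key 'BYE' has length 3. Extended key: BYEBYEBYEBY
Step 2: Decrypt each position:
  T(19) - B(1) = 18 = S
  A(0) - Y(24) = 2 = C
  E(4) - E(4) = 0 = A
  M(12) - B(1) = 11 = L
  Y(24) - Y(24) = 0 = A
  V(21) - E(4) = 17 = R
  W(22) - B(1) = 21 = V
  Y(24) - Y(24) = 0 = A
  Y(24) - E(4) = 20 = U
  M(12) - B(1) = 11 = L
  R(17) - Y(24) = 19 = T
Plaintext: SCALARVAULT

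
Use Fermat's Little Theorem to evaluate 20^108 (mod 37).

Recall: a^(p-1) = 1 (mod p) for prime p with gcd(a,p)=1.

Step 1: Since 37 is prime, by Fermat's Little Theorem: 20^36 = 1 (mod 37).
Step 2: Reduce exponent: 108 mod 36 = 0.
Step 3: So 20^108 = 20^0 (mod 37).
Step 4: 20^0 mod 37 = 1.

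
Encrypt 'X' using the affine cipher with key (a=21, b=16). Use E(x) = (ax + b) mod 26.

Step 1: Convert 'X' to number: x = 23.
Step 2: E(23) = (21 * 23 + 16) mod 26 = 499 mod 26 = 5.
Step 3: Convert 5 back to letter: F.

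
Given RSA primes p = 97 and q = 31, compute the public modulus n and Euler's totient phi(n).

Step 1: n = p * q = 97 * 31 = 3007.
Step 2: phi(n) = (p-1)(q-1) = 96 * 30 = 2880.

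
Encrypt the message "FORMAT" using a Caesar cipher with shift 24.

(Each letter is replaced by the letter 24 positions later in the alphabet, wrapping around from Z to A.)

Step 1: For each letter, shift forward by 24 positions (mod 26).
  F (position 5) -> position (5+24) mod 26 = 3 -> D
  O (position 14) -> position (14+24) mod 26 = 12 -> M
  R (position 17) -> position (17+24) mod 26 = 15 -> P
  M (position 12) -> position (12+24) mod 26 = 10 -> K
  A (position 0) -> position (0+24) mod 26 = 24 -> Y
  T (position 19) -> position (19+24) mod 26 = 17 -> R
Result: DMPKYR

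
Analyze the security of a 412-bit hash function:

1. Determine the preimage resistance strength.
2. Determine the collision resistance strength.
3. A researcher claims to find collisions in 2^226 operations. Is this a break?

Step 1: Preimage resistance requires brute-force of 2^412 operations.
Step 2: Collision resistance (birthday bound) = 2^(412/2) = 2^206.
Step 3: The claimed attack costs 2^226 operations.
Step 4: Since 2^226 >= 2^206, the claimed attack is no faster than the generic birthday attack, so this does not break collision resistance.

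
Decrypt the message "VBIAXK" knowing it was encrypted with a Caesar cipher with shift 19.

Step 1: Reverse the shift by subtracting 19 from each letter position.
  V (position 21) -> position (21-19) mod 26 = 2 -> C
  B (position 1) -> position (1-19) mod 26 = 8 -> I
  I (position 8) -> position (8-19) mod 26 = 15 -> P
  A (position 0) -> position (0-19) mod 26 = 7 -> H
  X (position 23) -> position (23-19) mod 26 = 4 -> E
  K (position 10) -> position (10-19) mod 26 = 17 -> R
Decrypted message: CIPHER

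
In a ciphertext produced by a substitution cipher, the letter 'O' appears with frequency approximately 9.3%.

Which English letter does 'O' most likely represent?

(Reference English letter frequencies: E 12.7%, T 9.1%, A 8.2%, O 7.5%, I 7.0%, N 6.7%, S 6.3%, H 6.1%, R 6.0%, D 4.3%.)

Step 1: The observed frequency is 9.3%.
Step 2: Compare with English frequencies:
  E: 12.7% (difference: 3.4%)
  T: 9.1% (difference: 0.2%) <-- closest
  A: 8.2% (difference: 1.1%)
  O: 7.5% (difference: 1.8%)
  I: 7.0% (difference: 2.3%)
  N: 6.7% (difference: 2.6%)
  S: 6.3% (difference: 3.0%)
  H: 6.1% (difference: 3.2%)
  R: 6.0% (difference: 3.3%)
  D: 4.3% (difference: 5.0%)
Step 3: 'O' most likely represents 'T' (frequency 9.1%).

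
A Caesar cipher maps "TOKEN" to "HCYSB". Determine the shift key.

Step 1: Compare first letters: T (position 19) -> H (position 7).
Step 2: Shift = (7 - 19) mod 26 = 14.
The shift value is 14.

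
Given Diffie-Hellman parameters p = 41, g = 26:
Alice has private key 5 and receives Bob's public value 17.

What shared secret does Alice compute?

Step 1: s = B^a mod p = 17^5 mod 41.
  17^1 mod 41 = 17
  17^2 mod 41 = (17 * 17) mod 41 = 2
  17^3 mod 41 = (2 * 17) mod 41 = 34
  17^4 mod 41 = (34 * 17) mod 41 = 4
  17^5 mod 41 = (4 * 17) mod 41 = 27
Result: shared secret = 27.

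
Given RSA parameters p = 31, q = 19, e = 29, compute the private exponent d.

Step 1: n = 31 * 19 = 589.
Step 2: phi(n) = 30 * 18 = 540.
Step 3: Find d such that 29 * d = 1 (mod 540).
Step 4: d = 29^(-1) mod 540 = 149.
Verification: 29 * 149 = 4321 = 8 * 540 + 1.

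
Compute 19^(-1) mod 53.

Step 1: We need x such that 19 * x = 1 (mod 53).
Step 2: Using the extended Euclidean algorithm or trial:
  19 * 14 = 266 = 5 * 53 + 1.
Step 3: Since 266 mod 53 = 1, the inverse is x = 14.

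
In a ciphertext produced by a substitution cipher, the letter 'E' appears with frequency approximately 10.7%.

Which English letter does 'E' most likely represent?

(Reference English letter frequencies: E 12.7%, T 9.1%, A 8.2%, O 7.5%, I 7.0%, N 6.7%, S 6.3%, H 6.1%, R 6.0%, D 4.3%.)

Step 1: The observed frequency is 10.7%.
Step 2: Compare with English frequencies:
  E: 12.7% (difference: 2.0%)
  T: 9.1% (difference: 1.6%) <-- closest
  A: 8.2% (difference: 2.5%)
  O: 7.5% (difference: 3.2%)
  I: 7.0% (difference: 3.7%)
  N: 6.7% (difference: 4.0%)
  S: 6.3% (difference: 4.4%)
  H: 6.1% (difference: 4.6%)
  R: 6.0% (difference: 4.7%)
  D: 4.3% (difference: 6.4%)
Step 3: 'E' most likely represents 'T' (frequency 9.1%).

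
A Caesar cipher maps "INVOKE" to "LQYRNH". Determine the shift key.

Step 1: Compare first letters: I (position 8) -> L (position 11).
Step 2: Shift = (11 - 8) mod 26 = 3.
The shift value is 3.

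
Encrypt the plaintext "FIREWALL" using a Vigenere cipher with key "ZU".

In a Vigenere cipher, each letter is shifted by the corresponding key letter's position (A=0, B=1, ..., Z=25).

Step 1: Repeat key to match plaintext length:
  Plaintext: FIREWALL
  Key:       ZUZUZUZU
Step 2: Encrypt each letter:
  F(5) + Z(25) = (5+25) mod 26 = 4 = E
  I(8) + U(20) = (8+20) mod 26 = 2 = C
  R(17) + Z(25) = (17+25) mod 26 = 16 = Q
  E(4) + U(20) = (4+20) mod 26 = 24 = Y
  W(22) + Z(25) = (22+25) mod 26 = 21 = V
  A(0) + U(20) = (0+20) mod 26 = 20 = U
  L(11) + Z(25) = (11+25) mod 26 = 10 = K
  L(11) + U(20) = (11+20) mod 26 = 5 = F
Ciphertext: ECQYVUKF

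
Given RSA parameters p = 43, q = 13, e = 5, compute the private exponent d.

Step 1: n = 43 * 13 = 559.
Step 2: phi(n) = 42 * 12 = 504.
Step 3: Find d such that 5 * d = 1 (mod 504).
Step 4: d = 5^(-1) mod 504 = 101.
Verification: 5 * 101 = 505 = 1 * 504 + 1.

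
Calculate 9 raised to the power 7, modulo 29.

Step 1: Compute 9^7 mod 29 step by step, reducing modulo 29 at each step.
  9^1 mod 29 = 9
  9^2 mod 29 = (9 * 9) mod 29 = 23
  9^3 mod 29 = (23 * 9) mod 29 = 4
  9^4 mod 29 = (4 * 9) mod 29 = 7
  9^5 mod 29 = (7 * 9) mod 29 = 5
  9^6 mod 29 = (5 * 9) mod 29 = 16
  9^7 mod 29 = (16 * 9) mod 29 = 28
Step 2: Result = 28.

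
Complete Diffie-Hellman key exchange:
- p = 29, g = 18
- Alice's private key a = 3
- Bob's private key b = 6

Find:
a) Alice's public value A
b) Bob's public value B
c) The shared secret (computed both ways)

Step 1: A = g^a mod p = 18^3 mod 29 = 3.
Step 2: B = g^b mod p = 18^6 mod 29 = 9.
Step 3: Alice computes s = B^a mod p = 9^3 mod 29 = 4.
Step 4: Bob computes s = A^b mod p = 3^6 mod 29 = 4.
Both sides agree: shared secret = 4.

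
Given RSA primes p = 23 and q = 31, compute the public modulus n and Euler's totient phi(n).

Step 1: n = p * q = 23 * 31 = 713.
Step 2: phi(n) = (p-1)(q-1) = 22 * 30 = 660.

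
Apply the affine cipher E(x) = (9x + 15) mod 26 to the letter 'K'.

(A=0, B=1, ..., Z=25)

Step 1: Convert 'K' to number: x = 10.
Step 2: E(10) = (9 * 10 + 15) mod 26 = 105 mod 26 = 1.
Step 3: Convert 1 back to letter: B.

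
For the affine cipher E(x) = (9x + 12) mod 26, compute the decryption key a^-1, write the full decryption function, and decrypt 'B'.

Step 1: Find a^-1, the modular inverse of 9 mod 26.
Step 2: We need 9 * a^-1 = 1 (mod 26).
Step 3: 9 * 3 = 27 = 1 * 26 + 1, so a^-1 = 3.
Step 4: D(y) = 3(y - 12) mod 26.
Step 5: Apply to 'B' (y = 1): D(1) = 3 * (1 - 12) mod 26 = 3 * -11 mod 26 = 19 -> 'T'.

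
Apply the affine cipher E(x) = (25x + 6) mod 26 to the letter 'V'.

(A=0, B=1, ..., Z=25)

Step 1: Convert 'V' to number: x = 21.
Step 2: E(21) = (25 * 21 + 6) mod 26 = 531 mod 26 = 11.
Step 3: Convert 11 back to letter: L.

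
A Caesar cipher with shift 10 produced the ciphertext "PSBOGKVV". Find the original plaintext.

Step 1: Reverse the shift by subtracting 10 from each letter position.
  P (position 15) -> position (15-10) mod 26 = 5 -> F
  S (position 18) -> position (18-10) mod 26 = 8 -> I
  B (position 1) -> position (1-10) mod 26 = 17 -> R
  O (position 14) -> position (14-10) mod 26 = 4 -> E
  G (position 6) -> position (6-10) mod 26 = 22 -> W
  K (position 10) -> position (10-10) mod 26 = 0 -> A
  V (position 21) -> position (21-10) mod 26 = 11 -> L
  V (position 21) -> position (21-10) mod 26 = 11 -> L
Decrypted message: FIREWALL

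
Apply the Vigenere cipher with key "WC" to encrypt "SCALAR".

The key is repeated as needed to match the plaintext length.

Step 1: Repeat key to match plaintext length:
  Plaintext: SCALAR
  Key:       WCWCWC
Step 2: Encrypt each letter:
  S(18) + W(22) = (18+22) mod 26 = 14 = O
  C(2) + C(2) = (2+2) mod 26 = 4 = E
  A(0) + W(22) = (0+22) mod 26 = 22 = W
  L(11) + C(2) = (11+2) mod 26 = 13 = N
  A(0) + W(22) = (0+22) mod 26 = 22 = W
  R(17) + C(2) = (17+2) mod 26 = 19 = T
Ciphertext: OEWNWT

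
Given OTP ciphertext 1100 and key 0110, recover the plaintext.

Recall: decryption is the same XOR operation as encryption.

Step 1: XOR ciphertext with key:
  Ciphertext: 1100
  Key:        0110
  XOR:        1010
Step 2: Plaintext = 1010 = 10 in decimal.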